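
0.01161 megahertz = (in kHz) 11.61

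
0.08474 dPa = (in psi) 1.229e-06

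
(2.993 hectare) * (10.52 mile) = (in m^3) 5.067e+08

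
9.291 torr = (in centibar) 1.239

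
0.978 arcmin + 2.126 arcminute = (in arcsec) 186.2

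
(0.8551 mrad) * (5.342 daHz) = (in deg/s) 2.617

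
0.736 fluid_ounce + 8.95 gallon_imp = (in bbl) 0.2561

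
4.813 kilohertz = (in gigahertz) 4.813e-06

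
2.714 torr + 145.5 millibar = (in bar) 0.1491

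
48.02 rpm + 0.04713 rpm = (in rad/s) 5.034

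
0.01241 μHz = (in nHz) 12.41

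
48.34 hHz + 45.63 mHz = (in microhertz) 4.834e+09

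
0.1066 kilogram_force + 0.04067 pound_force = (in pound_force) 0.2757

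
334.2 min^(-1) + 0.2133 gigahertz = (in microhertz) 2.133e+14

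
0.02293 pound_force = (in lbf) 0.02293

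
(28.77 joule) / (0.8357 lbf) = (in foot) 25.39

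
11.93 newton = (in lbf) 2.682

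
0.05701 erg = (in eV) 3.558e+10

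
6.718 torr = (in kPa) 0.8957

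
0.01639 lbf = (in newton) 0.07291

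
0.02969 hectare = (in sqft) 3196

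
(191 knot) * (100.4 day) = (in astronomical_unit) 0.005698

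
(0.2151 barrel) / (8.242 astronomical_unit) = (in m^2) 2.774e-14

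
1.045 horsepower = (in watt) 779.3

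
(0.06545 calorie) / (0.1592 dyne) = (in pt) 4.876e+08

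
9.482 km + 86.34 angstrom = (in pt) 2.688e+07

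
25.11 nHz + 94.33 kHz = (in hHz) 943.3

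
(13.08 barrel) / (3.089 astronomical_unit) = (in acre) 1.112e-15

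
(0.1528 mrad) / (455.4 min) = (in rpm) 5.34e-08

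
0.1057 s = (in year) 3.352e-09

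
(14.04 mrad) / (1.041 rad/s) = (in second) 0.01349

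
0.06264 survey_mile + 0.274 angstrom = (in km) 0.1008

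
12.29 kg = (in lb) 27.09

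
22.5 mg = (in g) 0.0225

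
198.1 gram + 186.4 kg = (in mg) 1.866e+08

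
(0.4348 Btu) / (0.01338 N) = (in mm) 3.429e+07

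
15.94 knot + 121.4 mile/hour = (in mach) 0.1835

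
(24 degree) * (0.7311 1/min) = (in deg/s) 0.2924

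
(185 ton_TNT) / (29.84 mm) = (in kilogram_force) 2.645e+12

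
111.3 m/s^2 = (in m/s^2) 111.3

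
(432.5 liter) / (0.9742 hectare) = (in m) 4.44e-05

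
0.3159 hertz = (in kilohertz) 0.0003159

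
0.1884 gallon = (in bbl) 0.004486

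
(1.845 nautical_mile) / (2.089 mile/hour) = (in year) 0.000116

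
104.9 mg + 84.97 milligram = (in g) 0.1899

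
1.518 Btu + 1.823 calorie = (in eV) 1.004e+22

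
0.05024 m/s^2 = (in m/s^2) 0.05024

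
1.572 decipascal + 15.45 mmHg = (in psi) 0.2988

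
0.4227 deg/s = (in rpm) 0.07045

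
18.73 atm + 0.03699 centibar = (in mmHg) 1.424e+04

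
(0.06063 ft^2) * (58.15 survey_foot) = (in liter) 99.84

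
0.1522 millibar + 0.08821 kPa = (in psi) 0.015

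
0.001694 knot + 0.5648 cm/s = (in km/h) 0.02347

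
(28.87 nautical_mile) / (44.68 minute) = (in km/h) 71.8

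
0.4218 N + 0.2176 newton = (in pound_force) 0.1437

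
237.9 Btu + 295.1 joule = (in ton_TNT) 6.006e-05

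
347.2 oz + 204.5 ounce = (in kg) 15.64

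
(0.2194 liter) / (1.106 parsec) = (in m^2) 6.429e-21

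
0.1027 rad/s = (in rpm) 0.9807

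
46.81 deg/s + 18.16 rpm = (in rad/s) 2.719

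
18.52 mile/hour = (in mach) 0.02431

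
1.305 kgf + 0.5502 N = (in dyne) 1.335e+06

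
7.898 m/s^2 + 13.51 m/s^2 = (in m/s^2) 21.41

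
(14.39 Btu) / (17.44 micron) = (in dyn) 8.705e+13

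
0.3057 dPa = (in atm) 3.017e-07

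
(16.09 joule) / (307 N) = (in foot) 0.172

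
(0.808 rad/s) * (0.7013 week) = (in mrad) 3.427e+08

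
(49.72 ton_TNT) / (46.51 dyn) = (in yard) 4.891e+14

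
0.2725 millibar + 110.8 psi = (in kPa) 764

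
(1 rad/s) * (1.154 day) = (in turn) 1.587e+04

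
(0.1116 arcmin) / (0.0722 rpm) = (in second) 0.004294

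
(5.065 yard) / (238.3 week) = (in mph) 7.188e-08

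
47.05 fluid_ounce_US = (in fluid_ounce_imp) 48.97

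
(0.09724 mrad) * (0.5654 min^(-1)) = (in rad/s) 9.163e-07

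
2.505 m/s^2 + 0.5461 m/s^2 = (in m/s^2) 3.051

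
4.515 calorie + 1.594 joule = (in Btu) 0.01942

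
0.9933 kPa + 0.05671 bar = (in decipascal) 6.664e+04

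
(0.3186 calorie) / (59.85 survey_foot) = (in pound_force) 0.01643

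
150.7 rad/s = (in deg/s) 8634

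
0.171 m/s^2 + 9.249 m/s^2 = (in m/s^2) 9.42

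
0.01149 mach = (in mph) 8.752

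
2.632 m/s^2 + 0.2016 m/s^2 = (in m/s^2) 2.834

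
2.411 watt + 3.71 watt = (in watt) 6.121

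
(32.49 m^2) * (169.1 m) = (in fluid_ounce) 1.858e+08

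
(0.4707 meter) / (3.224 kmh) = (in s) 0.5256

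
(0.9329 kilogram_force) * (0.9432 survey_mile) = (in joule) 1.389e+04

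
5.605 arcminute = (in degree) 0.09342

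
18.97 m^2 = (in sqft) 204.2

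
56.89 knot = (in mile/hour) 65.47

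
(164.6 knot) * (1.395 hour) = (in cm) 4.253e+07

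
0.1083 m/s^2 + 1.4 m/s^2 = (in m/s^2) 1.508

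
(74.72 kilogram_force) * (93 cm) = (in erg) 6.815e+09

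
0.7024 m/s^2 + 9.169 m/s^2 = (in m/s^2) 9.871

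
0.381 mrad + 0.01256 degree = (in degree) 0.03439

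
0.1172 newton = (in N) 0.1172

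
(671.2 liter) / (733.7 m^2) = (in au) 6.115e-15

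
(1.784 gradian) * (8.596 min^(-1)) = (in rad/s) 0.004015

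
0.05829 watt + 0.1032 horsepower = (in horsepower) 0.1033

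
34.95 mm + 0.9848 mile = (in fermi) 1.585e+18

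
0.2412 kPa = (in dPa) 2412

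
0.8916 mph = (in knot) 0.7748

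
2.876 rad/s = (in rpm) 27.46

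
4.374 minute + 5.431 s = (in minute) 4.465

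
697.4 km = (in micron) 6.974e+11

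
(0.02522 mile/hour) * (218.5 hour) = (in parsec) 2.874e-13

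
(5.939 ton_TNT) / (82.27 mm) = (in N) 3.02e+11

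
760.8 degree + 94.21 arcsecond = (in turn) 2.113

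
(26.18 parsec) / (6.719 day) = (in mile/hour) 3.113e+12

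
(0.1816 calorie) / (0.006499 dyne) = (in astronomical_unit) 7.815e-05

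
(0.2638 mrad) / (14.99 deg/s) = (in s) 0.001008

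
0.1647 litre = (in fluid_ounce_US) 5.569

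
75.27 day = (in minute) 1.084e+05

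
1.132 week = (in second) 6.846e+05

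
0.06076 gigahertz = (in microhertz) 6.076e+13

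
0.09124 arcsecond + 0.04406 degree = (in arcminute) 2.645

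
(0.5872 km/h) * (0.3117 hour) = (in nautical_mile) 0.09883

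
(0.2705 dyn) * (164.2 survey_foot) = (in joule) 0.0001354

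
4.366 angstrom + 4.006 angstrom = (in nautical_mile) 4.521e-13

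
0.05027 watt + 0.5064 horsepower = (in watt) 377.7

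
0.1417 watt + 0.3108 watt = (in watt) 0.4525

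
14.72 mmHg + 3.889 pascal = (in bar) 0.01966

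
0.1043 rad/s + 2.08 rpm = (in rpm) 3.076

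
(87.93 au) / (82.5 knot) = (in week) 5.125e+05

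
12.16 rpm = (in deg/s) 72.96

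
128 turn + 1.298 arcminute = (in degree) 4.608e+04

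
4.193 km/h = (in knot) 2.264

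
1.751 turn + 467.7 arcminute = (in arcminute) 3.829e+04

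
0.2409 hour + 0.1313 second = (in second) 867.4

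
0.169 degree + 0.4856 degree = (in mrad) 11.42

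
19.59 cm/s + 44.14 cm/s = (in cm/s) 63.73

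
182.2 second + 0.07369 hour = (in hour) 0.1243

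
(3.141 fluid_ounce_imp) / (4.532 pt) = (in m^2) 0.05582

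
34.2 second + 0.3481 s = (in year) 1.096e-06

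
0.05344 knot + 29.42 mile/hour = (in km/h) 47.45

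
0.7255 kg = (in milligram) 7.255e+05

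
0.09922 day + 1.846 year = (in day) 673.9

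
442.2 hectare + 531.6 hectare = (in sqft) 1.048e+08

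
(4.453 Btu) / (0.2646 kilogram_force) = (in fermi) 1.811e+18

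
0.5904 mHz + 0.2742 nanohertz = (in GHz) 5.904e-13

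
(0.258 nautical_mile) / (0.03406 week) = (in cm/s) 2.32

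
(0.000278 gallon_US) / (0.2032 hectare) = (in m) 5.179e-10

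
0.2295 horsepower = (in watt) 171.1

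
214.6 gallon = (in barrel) 5.11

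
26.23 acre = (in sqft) 1.143e+06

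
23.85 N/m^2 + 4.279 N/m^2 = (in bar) 0.0002813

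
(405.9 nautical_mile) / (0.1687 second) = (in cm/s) 4.456e+08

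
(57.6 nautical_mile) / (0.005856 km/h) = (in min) 1.093e+06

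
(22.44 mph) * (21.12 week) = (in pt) 3.632e+11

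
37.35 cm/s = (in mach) 0.001097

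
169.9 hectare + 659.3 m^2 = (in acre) 420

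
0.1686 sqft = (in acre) 3.871e-06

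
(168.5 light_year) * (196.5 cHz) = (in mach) 9.2e+15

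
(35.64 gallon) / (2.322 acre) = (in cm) 0.001436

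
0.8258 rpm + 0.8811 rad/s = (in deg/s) 55.44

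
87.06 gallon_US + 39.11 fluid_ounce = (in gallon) 87.37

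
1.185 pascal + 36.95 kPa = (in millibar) 369.5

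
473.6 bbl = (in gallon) 1.989e+04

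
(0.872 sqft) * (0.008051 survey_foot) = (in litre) 0.1988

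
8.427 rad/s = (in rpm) 80.47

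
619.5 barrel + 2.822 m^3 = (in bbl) 637.2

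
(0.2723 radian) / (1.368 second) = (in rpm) 1.901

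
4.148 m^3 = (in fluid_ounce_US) 1.403e+05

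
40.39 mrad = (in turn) 0.006428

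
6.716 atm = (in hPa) 6805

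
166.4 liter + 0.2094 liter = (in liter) 166.6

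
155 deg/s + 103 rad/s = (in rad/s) 105.7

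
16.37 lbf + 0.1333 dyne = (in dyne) 7.282e+06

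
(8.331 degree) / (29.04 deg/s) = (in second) 0.2869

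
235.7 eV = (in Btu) 3.579e-20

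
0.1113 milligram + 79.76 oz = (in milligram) 2.261e+06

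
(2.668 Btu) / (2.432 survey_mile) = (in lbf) 0.1617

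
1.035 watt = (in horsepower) 0.001388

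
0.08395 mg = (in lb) 1.851e-07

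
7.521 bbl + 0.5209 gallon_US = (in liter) 1198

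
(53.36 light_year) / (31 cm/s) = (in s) 1.628e+18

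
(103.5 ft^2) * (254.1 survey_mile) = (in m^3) 3.932e+06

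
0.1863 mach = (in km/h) 228.4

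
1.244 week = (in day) 8.708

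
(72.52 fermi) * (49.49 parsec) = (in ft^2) 1.192e+06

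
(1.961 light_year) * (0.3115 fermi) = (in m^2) 5.779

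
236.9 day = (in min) 3.411e+05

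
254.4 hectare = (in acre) 628.6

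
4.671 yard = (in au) 2.855e-11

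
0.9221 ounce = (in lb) 0.05763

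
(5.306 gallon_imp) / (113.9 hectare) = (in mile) 1.316e-11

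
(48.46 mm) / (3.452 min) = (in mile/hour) 0.0005234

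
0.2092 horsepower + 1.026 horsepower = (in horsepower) 1.235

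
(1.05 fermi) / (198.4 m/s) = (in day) 6.125e-23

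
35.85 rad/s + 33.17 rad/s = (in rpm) 659.1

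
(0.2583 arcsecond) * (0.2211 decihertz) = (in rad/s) 2.769e-08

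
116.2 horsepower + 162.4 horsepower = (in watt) 2.078e+05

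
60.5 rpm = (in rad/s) 6.336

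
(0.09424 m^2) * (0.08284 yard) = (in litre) 7.139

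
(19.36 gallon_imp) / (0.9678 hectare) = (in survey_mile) 5.651e-09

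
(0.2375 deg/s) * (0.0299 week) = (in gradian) 4772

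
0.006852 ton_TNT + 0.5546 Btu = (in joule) 2.867e+07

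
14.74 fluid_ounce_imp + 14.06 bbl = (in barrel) 14.06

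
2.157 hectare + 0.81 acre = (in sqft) 2.675e+05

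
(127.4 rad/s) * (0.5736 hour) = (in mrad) 2.631e+08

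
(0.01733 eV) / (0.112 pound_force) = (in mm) 5.573e-18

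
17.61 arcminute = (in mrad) 5.123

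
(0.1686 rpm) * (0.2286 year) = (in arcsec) 2.625e+10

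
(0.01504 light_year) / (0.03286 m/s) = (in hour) 1.203e+12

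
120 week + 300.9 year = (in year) 303.2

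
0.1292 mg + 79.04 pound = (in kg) 35.85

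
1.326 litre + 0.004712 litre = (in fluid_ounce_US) 45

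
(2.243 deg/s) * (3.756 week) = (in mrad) 8.893e+07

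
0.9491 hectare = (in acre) 2.345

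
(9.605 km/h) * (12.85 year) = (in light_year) 1.143e-07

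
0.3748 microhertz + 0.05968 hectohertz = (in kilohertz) 0.005968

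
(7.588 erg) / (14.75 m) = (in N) 5.144e-08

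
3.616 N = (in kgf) 0.3687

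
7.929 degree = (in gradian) 8.81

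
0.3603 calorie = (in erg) 1.507e+07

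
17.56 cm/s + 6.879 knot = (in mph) 8.309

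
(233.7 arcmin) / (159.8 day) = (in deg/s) 2.821e-07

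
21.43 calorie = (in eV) 5.596e+20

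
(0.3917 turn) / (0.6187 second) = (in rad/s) 3.978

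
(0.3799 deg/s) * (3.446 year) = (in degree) 4.128e+07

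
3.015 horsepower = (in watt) 2248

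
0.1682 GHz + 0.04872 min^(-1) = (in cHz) 1.682e+10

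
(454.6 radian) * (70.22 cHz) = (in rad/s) 319.2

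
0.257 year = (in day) 93.81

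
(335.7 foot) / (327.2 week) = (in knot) 1.005e-06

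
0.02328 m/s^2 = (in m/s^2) 0.02328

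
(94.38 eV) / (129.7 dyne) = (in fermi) 11.66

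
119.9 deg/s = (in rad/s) 2.093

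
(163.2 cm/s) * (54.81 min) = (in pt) 1.521e+07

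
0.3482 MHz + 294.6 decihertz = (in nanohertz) 3.482e+14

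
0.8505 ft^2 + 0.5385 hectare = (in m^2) 5385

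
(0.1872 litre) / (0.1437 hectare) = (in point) 0.0003693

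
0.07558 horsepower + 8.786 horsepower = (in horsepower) 8.862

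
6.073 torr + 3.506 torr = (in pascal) 1277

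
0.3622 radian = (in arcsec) 7.471e+04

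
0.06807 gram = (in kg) 6.807e-05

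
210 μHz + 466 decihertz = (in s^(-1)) 46.6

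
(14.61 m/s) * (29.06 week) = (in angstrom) 2.568e+18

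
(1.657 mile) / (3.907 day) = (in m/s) 0.0079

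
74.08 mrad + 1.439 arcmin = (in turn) 0.01186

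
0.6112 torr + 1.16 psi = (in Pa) 8079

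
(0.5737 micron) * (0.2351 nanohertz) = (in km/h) 4.856e-16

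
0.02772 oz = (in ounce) 0.02772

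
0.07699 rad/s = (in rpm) 0.7352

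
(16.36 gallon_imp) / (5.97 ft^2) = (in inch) 5.279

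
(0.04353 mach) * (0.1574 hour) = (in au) 5.614e-08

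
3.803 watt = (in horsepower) 0.0051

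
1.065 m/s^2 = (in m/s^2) 1.065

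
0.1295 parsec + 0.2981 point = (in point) 1.133e+19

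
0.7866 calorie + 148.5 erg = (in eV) 2.054e+19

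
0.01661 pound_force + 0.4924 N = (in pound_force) 0.1273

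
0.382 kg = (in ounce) 13.47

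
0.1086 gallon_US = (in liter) 0.4111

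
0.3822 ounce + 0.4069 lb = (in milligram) 1.954e+05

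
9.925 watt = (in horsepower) 0.01331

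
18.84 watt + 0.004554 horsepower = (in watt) 22.24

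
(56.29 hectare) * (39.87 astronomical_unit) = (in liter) 3.357e+21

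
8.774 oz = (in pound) 0.5484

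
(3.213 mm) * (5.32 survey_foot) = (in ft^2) 0.05608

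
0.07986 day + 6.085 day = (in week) 0.8807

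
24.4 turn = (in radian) 153.3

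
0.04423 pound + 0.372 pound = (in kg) 0.1888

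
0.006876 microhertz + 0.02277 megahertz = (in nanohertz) 2.277e+13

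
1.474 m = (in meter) 1.474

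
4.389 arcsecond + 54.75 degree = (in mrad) 955.6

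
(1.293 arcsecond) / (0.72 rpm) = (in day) 9.623e-10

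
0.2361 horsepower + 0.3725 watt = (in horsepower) 0.2366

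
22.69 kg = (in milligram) 2.269e+07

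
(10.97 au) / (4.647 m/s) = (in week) 5.839e+05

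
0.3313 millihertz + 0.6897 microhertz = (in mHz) 0.332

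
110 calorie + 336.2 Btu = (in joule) 3.552e+05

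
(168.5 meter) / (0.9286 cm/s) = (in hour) 5.04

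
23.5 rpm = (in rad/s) 2.461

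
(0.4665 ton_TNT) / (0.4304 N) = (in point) 1.285e+13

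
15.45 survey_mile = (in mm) 2.486e+07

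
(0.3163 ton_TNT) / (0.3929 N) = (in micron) 3.368e+15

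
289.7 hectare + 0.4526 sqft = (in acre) 715.9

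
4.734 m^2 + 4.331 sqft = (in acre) 0.001269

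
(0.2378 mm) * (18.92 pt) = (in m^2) 1.587e-06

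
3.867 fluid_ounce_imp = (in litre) 0.1099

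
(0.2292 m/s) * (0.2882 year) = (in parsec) 6.751e-11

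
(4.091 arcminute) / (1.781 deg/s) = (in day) 4.431e-07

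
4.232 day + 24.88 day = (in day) 29.11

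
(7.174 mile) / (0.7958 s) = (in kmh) 5.223e+04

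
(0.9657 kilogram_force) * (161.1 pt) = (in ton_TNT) 1.286e-10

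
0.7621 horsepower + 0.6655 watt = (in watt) 569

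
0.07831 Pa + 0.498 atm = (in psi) 7.319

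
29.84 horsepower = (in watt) 2.225e+04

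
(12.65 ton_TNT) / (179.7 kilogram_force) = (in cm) 3.003e+09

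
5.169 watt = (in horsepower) 0.006932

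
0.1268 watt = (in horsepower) 0.00017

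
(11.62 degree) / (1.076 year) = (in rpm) 5.707e-08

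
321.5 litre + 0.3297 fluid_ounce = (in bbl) 2.022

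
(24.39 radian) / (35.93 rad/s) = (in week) 1.122e-06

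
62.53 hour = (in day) 2.605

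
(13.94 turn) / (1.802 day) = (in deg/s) 0.03223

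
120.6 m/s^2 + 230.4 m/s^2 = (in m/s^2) 351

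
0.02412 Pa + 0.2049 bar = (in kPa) 20.49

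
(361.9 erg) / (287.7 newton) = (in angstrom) 1258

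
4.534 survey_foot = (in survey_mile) 0.0008587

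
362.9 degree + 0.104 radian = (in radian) 6.438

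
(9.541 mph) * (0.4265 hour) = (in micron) 6.549e+09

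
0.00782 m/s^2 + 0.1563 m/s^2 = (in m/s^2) 0.1641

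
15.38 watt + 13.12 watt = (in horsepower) 0.03822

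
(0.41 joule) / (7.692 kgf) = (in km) 5.435e-06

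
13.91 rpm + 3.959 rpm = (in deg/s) 107.2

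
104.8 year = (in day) 3.825e+04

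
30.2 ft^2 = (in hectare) 0.0002806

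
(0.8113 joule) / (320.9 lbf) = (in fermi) 5.684e+11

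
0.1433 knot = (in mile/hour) 0.1649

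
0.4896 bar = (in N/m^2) 4.896e+04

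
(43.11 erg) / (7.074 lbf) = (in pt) 0.0003884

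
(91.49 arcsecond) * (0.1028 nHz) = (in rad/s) 4.56e-14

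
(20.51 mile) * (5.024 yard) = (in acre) 37.47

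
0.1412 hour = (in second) 508.3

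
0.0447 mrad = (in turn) 7.114e-06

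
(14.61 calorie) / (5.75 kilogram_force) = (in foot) 3.557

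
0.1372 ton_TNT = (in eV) 3.583e+27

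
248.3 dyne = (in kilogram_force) 0.0002532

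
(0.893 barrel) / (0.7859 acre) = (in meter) 4.464e-05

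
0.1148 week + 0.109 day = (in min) 1314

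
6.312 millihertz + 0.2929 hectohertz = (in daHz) 2.93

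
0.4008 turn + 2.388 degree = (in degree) 146.7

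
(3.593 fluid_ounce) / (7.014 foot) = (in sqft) 0.000535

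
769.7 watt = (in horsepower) 1.032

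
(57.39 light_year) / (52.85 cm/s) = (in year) 3.258e+10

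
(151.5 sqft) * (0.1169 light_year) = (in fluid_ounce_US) 5.264e+20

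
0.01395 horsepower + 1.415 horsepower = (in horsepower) 1.429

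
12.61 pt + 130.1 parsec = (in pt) 1.138e+22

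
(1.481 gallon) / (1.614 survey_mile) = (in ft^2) 2.323e-05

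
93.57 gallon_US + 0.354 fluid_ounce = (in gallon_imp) 77.92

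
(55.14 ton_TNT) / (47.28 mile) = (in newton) 3.032e+06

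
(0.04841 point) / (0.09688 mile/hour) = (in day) 4.564e-09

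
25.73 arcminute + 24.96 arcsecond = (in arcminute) 26.15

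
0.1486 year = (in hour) 1302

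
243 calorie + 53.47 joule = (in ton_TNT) 2.558e-07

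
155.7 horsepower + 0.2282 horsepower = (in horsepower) 155.9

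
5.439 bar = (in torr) 4080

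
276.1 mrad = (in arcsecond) 5.695e+04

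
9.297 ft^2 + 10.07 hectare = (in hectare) 10.07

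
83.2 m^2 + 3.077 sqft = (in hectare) 0.008349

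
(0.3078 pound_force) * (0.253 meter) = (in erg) 3.464e+06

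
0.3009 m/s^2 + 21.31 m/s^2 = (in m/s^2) 21.61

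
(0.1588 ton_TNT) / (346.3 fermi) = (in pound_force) 4.313e+20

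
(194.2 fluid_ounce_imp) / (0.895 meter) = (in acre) 1.523e-06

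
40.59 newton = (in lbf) 9.125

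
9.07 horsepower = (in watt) 6763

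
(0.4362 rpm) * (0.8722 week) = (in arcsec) 4.97e+09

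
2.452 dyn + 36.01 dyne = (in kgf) 3.922e-05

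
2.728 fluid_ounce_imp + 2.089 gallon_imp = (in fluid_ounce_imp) 337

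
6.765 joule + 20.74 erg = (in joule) 6.765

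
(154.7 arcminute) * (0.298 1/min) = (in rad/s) 0.0002235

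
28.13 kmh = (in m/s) 7.814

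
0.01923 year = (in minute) 1.011e+04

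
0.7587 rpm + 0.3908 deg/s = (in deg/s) 4.943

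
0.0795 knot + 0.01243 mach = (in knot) 8.307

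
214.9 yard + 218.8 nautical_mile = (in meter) 4.054e+05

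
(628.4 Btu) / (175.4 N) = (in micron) 3.78e+09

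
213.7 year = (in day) 7.8e+04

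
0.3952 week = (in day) 2.766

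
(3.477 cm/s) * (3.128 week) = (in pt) 1.865e+08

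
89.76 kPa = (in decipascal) 8.976e+05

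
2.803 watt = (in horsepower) 0.003759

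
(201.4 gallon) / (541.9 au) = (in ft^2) 1.012e-13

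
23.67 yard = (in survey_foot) 71.01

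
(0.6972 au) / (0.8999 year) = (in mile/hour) 8221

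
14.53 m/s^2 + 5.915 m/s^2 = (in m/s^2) 20.45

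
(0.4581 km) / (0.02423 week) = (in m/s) 0.03126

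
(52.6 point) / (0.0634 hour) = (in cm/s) 0.00813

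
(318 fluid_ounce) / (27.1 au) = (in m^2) 2.32e-15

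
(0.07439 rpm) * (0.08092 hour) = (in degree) 130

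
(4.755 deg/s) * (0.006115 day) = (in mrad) 4.385e+04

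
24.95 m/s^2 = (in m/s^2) 24.95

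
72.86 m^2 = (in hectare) 0.007286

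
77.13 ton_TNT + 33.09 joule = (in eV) 2.014e+30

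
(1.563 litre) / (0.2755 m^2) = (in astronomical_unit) 3.792e-14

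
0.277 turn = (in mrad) 1740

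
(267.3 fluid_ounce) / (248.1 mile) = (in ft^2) 2.131e-07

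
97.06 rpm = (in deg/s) 582.4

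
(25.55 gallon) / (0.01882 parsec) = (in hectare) 1.665e-20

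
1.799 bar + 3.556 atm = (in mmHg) 4052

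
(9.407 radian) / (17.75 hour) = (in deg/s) 0.008435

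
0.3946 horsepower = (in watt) 294.3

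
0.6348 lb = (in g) 287.9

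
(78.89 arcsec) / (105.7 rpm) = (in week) 5.713e-11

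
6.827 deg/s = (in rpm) 1.138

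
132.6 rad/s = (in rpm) 1266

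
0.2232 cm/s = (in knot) 0.004339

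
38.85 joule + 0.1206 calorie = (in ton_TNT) 9.406e-09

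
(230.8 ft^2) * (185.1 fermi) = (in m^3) 3.969e-12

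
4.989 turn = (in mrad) 3.135e+04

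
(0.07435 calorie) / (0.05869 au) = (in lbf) 7.965e-12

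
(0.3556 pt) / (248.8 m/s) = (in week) 8.337e-13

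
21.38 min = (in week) 0.002121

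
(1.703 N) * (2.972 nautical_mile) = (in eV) 5.851e+22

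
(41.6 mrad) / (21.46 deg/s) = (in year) 3.522e-09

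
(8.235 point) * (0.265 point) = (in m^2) 2.716e-07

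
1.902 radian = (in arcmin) 6539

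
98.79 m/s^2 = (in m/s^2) 98.79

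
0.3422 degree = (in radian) 0.005973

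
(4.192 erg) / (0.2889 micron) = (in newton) 1.451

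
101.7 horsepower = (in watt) 7.584e+04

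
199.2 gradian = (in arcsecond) 6.454e+05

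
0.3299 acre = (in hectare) 0.1335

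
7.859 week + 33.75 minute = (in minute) 7.925e+04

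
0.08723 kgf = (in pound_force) 0.1923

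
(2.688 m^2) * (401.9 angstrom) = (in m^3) 1.08e-07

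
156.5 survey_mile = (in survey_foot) 8.263e+05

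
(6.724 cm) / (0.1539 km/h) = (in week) 2.601e-06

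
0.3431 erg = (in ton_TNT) 8.2e-18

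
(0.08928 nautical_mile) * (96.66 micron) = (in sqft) 0.172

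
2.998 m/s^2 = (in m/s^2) 2.998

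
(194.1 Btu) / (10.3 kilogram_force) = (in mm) 2.027e+06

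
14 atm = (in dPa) 1.419e+07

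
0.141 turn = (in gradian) 56.4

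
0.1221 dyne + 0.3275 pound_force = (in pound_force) 0.3275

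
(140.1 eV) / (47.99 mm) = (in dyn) 4.677e-11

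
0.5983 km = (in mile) 0.3718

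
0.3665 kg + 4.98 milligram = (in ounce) 12.93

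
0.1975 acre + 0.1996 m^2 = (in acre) 0.1975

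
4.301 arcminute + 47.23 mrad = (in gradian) 3.086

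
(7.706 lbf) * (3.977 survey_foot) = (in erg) 4.155e+08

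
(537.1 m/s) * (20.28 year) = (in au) 2.296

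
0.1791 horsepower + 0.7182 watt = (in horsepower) 0.1801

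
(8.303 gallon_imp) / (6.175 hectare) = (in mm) 0.0006113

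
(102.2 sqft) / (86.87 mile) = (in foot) 0.0002228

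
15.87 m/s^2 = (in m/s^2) 15.87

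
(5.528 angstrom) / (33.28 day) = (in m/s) 1.923e-16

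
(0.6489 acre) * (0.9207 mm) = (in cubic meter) 2.418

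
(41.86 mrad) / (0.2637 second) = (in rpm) 1.516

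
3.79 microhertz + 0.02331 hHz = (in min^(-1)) 139.9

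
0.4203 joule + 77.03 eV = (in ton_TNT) 1.005e-10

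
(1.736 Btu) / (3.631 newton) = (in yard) 551.6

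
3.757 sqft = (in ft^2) 3.757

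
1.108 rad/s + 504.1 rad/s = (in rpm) 4824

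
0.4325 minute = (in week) 4.291e-05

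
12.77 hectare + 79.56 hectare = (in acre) 228.2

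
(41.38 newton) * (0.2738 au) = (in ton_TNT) 405.1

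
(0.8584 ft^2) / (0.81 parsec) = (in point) 9.044e-15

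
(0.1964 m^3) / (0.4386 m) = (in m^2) 0.4478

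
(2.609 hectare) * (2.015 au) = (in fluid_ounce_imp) 2.768e+20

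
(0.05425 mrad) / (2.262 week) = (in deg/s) 2.272e-09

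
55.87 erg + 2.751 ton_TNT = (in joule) 1.151e+10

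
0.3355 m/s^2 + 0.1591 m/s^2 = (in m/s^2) 0.4946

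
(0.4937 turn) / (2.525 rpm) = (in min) 0.1955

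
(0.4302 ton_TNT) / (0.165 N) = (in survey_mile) 6.778e+06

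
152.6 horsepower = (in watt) 1.138e+05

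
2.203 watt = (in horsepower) 0.002954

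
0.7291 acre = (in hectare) 0.2951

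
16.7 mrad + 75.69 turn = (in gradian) 3.028e+04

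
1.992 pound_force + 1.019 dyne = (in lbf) 1.992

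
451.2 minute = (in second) 2.707e+04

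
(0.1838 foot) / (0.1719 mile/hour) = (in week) 1.205e-06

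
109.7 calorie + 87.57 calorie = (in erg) 8.254e+09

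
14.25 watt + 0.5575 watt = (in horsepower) 0.01986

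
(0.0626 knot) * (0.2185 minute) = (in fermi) 4.222e+14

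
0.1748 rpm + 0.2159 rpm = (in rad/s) 0.04091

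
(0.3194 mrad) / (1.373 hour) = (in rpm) 6.171e-07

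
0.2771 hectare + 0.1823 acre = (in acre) 0.867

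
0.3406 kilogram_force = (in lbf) 0.7509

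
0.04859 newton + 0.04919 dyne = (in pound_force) 0.01092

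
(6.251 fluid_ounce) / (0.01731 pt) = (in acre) 0.007481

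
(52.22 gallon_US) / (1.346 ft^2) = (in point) 4481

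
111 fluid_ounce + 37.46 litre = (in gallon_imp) 8.962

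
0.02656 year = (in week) 1.385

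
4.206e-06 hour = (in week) 2.504e-08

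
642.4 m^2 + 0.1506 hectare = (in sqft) 2.313e+04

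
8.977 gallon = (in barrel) 0.2137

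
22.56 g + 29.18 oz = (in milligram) 8.498e+05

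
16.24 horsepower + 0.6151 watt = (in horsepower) 16.24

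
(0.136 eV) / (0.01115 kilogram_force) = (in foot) 6.538e-19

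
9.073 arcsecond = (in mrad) 0.04399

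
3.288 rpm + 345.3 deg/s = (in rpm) 60.84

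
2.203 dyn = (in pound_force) 4.953e-06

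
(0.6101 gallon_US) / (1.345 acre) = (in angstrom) 4243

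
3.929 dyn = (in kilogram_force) 4.006e-06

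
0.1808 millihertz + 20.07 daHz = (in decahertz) 20.07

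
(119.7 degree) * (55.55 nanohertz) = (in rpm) 1.108e-06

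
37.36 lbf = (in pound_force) 37.36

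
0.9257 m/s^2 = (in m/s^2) 0.9257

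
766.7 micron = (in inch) 0.03019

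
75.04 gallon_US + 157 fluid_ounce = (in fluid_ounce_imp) 1.016e+04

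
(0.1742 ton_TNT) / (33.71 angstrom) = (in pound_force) 4.861e+16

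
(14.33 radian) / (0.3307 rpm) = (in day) 0.004789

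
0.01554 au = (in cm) 2.325e+11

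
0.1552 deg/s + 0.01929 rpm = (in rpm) 0.04516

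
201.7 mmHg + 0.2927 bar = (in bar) 0.5616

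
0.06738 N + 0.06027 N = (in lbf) 0.0287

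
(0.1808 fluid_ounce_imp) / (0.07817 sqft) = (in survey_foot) 0.002321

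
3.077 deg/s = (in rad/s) 0.0537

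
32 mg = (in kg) 3.2e-05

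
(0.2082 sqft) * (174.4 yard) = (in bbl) 19.4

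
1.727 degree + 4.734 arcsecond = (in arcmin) 103.7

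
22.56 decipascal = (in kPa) 0.002256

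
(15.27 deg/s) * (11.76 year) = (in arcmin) 3.398e+11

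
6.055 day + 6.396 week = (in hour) 1220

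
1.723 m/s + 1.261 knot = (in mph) 5.305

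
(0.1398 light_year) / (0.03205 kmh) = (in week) 2.456e+11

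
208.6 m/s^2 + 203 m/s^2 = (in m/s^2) 411.6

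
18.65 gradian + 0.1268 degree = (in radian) 0.2952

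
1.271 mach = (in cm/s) 4.328e+04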